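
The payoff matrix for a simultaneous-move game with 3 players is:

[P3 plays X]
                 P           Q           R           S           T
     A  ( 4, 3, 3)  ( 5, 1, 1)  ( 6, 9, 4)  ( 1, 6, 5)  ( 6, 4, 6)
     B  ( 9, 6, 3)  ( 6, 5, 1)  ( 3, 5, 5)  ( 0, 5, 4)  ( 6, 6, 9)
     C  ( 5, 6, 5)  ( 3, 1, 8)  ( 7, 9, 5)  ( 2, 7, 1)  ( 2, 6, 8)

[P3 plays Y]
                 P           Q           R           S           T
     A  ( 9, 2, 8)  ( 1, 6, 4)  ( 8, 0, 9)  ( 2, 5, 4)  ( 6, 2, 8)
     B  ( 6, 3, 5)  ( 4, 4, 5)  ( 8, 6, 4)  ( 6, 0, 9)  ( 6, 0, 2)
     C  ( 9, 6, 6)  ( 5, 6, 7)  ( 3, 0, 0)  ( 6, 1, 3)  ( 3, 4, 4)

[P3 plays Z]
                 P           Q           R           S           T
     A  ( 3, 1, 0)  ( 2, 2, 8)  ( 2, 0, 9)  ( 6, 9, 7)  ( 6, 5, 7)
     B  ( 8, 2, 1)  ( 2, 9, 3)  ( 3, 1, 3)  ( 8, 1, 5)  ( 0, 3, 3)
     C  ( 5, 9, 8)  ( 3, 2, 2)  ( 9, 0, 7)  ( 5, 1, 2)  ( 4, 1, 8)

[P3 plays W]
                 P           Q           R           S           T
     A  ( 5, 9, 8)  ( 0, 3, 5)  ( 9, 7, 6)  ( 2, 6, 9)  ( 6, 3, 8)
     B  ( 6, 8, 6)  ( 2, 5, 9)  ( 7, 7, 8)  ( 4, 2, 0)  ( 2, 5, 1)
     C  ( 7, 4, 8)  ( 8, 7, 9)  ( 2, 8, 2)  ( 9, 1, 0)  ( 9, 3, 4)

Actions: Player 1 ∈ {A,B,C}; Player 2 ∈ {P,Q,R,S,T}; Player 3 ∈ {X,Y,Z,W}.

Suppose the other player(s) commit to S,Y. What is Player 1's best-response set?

u_1(A vs S,Y) = 2
u_1(B vs S,Y) = 6
u_1(C vs S,Y) = 6
max payoff 6 at {B,C}

BR_1 = {B,C}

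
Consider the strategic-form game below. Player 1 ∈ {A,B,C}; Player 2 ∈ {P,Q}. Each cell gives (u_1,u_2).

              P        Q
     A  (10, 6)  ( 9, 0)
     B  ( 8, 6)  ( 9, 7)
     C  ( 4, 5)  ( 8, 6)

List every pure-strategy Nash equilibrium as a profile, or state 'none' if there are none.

(A,P): NE
(A,Q): not NE [P2→P gives 6>0]
(B,P): not NE [P1→A gives 10>8; P2→Q gives 7>6]
(B,Q): NE
(C,P): not NE [P1→A gives 10>4; P2→Q gives 6>5]
(C,Q): not NE [P1→B gives 9>8]

Nash profiles: (A,P), (B,Q)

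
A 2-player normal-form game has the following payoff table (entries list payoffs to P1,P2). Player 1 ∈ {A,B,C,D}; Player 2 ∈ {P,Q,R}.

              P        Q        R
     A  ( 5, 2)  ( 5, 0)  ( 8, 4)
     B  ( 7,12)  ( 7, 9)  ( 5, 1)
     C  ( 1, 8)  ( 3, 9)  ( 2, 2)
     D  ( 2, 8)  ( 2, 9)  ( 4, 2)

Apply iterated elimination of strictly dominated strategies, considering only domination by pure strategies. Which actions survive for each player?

P1 drop C (A beats it: P:5>1 Q:5>3 R:8>2)
P1 drop D (A beats it: P:5>2 Q:5>2 R:8>4)
P2 drop Q (P beats it: A:2>0 B:12>9)
P1→{A,B} P2→{P,R}

Survivors P1:{A,B} P2:{P,R}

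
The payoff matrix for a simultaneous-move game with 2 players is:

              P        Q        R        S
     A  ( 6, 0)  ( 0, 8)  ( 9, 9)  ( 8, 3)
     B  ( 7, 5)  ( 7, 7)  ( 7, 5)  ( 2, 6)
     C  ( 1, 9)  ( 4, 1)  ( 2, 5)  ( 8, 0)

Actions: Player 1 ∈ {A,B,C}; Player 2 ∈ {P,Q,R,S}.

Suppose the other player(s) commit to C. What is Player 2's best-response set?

BR_2 = {P}

u_2(P vs C) = 9
u_2(Q vs C) = 1
u_2(R vs C) = 5
u_2(S vs C) = 0
max payoff 9 at {P}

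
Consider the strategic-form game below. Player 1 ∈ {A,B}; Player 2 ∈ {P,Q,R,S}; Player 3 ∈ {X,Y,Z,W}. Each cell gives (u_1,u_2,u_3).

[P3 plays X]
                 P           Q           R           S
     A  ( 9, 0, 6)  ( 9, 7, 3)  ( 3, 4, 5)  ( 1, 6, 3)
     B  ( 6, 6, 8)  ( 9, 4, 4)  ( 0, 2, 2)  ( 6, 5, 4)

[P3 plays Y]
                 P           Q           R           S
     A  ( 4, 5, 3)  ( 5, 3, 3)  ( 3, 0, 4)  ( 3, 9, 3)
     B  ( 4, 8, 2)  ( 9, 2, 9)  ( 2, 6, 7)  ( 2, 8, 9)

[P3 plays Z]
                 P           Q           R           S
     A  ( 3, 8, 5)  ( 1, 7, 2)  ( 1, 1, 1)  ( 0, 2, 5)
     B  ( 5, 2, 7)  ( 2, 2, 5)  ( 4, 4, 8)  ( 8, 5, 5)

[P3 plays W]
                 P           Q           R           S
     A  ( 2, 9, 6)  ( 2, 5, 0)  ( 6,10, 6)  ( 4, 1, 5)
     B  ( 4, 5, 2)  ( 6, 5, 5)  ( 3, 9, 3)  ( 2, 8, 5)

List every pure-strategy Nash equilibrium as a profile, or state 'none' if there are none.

PSNE = {(A,Q,X), (A,R,W)}

(A,P,X): not NE [P2→Q gives 7>0]
(A,P,Y): not NE [P2→S gives 9>5; P3→W gives 6>3]
(A,P,Z): not NE [P1→B gives 5>3; P3→W gives 6>5]
(A,P,W): not NE [P1→B gives 4>2; P2→R gives 10>9]
(A,Q,X): NE
(A,Q,Y): not NE [P1→B gives 9>5; P2→S gives 9>3]
(A,Q,Z): not NE [P1→B gives 2>1; P2→P gives 8>7; P3→Y gives 3>2]
(A,Q,W): not NE [P1→B gives 6>2; P2→R gives 10>5; P3→Y gives 3>0]
(A,R,X): not NE [P2→Q gives 7>4; P3→W gives 6>5]
(A,R,Y): not NE [P2→S gives 9>0; P3→W gives 6>4]
(A,R,Z): not NE [P1→B gives 4>1; P2→P gives 8>1; P3→W gives 6>1]
(A,R,W): NE
(A,S,X): not NE [P1→B gives 6>1; P2→Q gives 7>6; P3→W gives 5>3]
(A,S,Y): not NE [P3→W gives 5>3]
(A,S,Z): not NE [P1→B gives 8>0; P2→P gives 8>2]
(A,S,W): not NE [P2→R gives 10>1]
(B,P,X): not NE [P1→A gives 9>6]
(B,P,Y): not NE [P3→X gives 8>2]
(B,P,Z): not NE [P2→S gives 5>2; P3→X gives 8>7]
(B,P,W): not NE [P2→R gives 9>5; P3→X gives 8>2]
(B,Q,X): not NE [P2→P gives 6>4; P3→Y gives 9>4]
(B,Q,Y): not NE [P2→S gives 8>2]
(B,Q,Z): not NE [P2→S gives 5>2; P3→Y gives 9>5]
(B,Q,W): not NE [P2→R gives 9>5; P3→Y gives 9>5]
(B,R,X): not NE [P1→A gives 3>0; P2→P gives 6>2; P3→Z gives 8>2]
(B,R,Y): not NE [P1→A gives 3>2; P2→S gives 8>6; P3→Z gives 8>7]
(B,R,Z): not NE [P2→S gives 5>4]
(B,R,W): not NE [P1→A gives 6>3; P3→Z gives 8>3]
(B,S,X): not NE [P2→P gives 6>5; P3→Y gives 9>4]
(B,S,Y): not NE [P1→A gives 3>2]
(B,S,Z): not NE [P3→Y gives 9>5]
(B,S,W): not NE [P1→A gives 4>2; P2→R gives 9>8; P3→Y gives 9>5]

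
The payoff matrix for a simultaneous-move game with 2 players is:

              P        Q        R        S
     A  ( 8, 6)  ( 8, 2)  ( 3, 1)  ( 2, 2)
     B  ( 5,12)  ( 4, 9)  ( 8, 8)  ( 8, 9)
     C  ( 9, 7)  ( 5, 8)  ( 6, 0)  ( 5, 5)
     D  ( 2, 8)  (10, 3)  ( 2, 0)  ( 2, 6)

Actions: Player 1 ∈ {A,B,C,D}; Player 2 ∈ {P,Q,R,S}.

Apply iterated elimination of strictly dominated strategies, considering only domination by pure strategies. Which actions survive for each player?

IESDS → P1:{A,C,D} P2:{P,Q}

P2 drop R (P beats it: A:6>1 B:12>8 C:7>0 D:8>0)
P2 drop S (P beats it: A:6>2 B:12>9 C:7>5 D:8>6)
P1 drop B (A beats it: P:8>5 Q:8>4)
P1→{A,C,D} P2→{P,Q}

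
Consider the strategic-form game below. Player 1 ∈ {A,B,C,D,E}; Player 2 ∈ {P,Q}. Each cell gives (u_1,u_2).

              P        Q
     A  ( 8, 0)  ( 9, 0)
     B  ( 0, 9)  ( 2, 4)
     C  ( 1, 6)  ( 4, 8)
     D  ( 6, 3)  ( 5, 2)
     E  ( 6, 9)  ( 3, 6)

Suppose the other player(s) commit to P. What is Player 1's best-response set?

argmax u_1 = {A}

u_1(A vs P) = 8
u_1(B vs P) = 0
u_1(C vs P) = 1
u_1(D vs P) = 6
u_1(E vs P) = 6
max payoff 8 at {A}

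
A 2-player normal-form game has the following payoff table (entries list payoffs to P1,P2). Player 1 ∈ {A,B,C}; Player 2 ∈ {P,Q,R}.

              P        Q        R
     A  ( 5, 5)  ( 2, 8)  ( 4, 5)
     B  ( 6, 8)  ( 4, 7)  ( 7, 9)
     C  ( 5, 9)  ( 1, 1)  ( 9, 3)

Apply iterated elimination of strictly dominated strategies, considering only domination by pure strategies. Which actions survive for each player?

P1 drop A (B beats it: P:6>5 Q:4>2 R:7>4)
P2 drop Q (P beats it: B:8>7 C:9>1)
P1→{B,C} P2→{P,R}

Survivors P1:{B,C} P2:{P,R}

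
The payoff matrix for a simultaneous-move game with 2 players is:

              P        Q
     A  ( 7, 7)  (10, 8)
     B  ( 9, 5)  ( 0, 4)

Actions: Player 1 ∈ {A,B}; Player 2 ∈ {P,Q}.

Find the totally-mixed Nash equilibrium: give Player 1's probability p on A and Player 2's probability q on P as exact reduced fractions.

p=1/2, q=5/6

P1 indiff ⇒ q·7+(1-q)·10 = q·9+(1-q)·0 ⇒ q(-2) = (1-q)(-10) ⇒ q = 5/6
P2 indiff ⇒ p·7+(1-p)·5 = p·8+(1-p)·4 ⇒ p(-1) = (1-p)(-1) ⇒ p = 1/2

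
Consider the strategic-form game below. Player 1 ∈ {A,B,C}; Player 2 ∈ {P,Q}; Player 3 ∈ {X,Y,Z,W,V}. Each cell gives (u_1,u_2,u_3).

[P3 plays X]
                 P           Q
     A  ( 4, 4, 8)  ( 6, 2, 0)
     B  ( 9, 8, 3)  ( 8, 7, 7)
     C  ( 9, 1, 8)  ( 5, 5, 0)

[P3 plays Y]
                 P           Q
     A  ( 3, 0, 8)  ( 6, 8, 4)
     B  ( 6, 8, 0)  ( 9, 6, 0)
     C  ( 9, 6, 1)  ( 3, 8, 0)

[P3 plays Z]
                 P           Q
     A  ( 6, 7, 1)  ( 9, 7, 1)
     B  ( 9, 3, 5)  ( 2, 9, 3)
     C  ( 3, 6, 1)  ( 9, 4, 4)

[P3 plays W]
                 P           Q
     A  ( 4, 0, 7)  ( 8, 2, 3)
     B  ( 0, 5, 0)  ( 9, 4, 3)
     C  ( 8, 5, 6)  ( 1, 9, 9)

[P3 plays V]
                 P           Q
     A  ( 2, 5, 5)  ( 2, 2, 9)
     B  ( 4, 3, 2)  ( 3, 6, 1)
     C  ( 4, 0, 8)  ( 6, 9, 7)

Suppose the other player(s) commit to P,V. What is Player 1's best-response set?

argmax u_1 = {B,C}

u_1(A vs P,V) = 2
u_1(B vs P,V) = 4
u_1(C vs P,V) = 4
max payoff 4 at {B,C}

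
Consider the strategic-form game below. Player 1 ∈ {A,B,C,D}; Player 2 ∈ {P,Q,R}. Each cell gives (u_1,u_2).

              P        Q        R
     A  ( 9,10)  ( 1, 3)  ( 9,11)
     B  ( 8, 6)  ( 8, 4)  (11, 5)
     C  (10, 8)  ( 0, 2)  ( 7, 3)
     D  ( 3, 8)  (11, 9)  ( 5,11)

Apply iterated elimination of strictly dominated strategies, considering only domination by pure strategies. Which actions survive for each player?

P2 drop Q (R beats it: A:11>3 B:5>4 C:3>2 D:11>9)
P1 drop D (A beats it: P:9>3 R:9>5)
P1→{A,B,C} P2→{P,R}

Survivors P1:{A,B,C} P2:{P,R}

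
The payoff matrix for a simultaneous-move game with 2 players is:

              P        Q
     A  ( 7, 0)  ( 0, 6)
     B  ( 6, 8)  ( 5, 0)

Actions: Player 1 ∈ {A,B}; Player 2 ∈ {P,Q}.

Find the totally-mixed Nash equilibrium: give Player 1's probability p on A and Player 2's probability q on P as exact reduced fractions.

P1 indiff ⇒ q·7+(1-q)·0 = q·6+(1-q)·5 ⇒ q(1) = (1-q)(5) ⇒ q = 5/6
P2 indiff ⇒ p·0+(1-p)·8 = p·6+(1-p)·0 ⇒ p(-6) = (1-p)(-8) ⇒ p = 4/7

p=4/7, q=5/6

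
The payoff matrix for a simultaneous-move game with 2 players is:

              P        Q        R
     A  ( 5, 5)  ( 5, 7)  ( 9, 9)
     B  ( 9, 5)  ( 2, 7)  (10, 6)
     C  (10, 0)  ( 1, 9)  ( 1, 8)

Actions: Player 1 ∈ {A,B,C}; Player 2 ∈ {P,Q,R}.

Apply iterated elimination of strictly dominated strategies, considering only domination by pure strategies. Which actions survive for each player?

P2 drop P (Q beats it: A:7>5 B:7>5 C:9>0)
P1 drop C (A beats it: Q:5>1 R:9>1)
P1→{A,B} P2→{Q,R}

Survivors P1:{A,B} P2:{Q,R}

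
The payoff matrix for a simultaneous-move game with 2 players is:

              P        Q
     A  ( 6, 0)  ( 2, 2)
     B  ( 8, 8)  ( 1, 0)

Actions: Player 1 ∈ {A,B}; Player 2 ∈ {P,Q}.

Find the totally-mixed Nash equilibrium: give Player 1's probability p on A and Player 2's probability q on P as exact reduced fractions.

p=4/5, q=1/3

P1 indiff ⇒ q·6+(1-q)·2 = q·8+(1-q)·1 ⇒ q(-2) = (1-q)(-1) ⇒ q = 1/3
P2 indiff ⇒ p·0+(1-p)·8 = p·2+(1-p)·0 ⇒ p(-2) = (1-p)(-8) ⇒ p = 4/5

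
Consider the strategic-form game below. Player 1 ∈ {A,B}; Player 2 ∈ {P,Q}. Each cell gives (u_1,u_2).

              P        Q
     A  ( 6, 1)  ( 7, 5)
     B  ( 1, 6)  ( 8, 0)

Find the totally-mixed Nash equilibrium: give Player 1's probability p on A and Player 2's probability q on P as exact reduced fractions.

P1 indiff ⇒ q·6+(1-q)·7 = q·1+(1-q)·8 ⇒ q(5) = (1-q)(1) ⇒ q = 1/6
P2 indiff ⇒ p·1+(1-p)·6 = p·5+(1-p)·0 ⇒ p(-4) = (1-p)(-6) ⇒ p = 3/5

P1 mixes 3/5 on A; P2 mixes 1/6 on P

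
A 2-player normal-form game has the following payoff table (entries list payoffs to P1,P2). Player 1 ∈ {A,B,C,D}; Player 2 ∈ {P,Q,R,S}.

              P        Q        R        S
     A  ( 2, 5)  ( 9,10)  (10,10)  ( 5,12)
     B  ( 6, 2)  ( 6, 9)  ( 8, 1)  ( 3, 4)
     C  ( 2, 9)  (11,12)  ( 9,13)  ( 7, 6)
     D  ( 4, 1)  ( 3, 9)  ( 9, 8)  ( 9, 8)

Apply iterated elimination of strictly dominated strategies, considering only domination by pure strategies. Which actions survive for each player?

Remaining: P1:{A,C,D} P2:{Q,R,S}

P2 drop P (Q beats it: A:10>5 B:9>2 C:12>9 D:9>1)
P1 drop B (A beats it: Q:9>6 R:10>8 S:5>3)
P1→{A,C,D} P2→{Q,R,S}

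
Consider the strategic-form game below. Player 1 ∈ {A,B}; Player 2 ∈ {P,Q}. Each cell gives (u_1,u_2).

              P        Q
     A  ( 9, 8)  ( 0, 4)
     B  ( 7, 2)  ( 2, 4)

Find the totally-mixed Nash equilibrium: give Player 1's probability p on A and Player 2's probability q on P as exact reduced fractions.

P1 indiff ⇒ q·9+(1-q)·0 = q·7+(1-q)·2 ⇒ q(2) = (1-q)(2) ⇒ q = 1/2
P2 indiff ⇒ p·8+(1-p)·2 = p·4+(1-p)·4 ⇒ p(4) = (1-p)(2) ⇒ p = 1/3

p=1/3, q=1/2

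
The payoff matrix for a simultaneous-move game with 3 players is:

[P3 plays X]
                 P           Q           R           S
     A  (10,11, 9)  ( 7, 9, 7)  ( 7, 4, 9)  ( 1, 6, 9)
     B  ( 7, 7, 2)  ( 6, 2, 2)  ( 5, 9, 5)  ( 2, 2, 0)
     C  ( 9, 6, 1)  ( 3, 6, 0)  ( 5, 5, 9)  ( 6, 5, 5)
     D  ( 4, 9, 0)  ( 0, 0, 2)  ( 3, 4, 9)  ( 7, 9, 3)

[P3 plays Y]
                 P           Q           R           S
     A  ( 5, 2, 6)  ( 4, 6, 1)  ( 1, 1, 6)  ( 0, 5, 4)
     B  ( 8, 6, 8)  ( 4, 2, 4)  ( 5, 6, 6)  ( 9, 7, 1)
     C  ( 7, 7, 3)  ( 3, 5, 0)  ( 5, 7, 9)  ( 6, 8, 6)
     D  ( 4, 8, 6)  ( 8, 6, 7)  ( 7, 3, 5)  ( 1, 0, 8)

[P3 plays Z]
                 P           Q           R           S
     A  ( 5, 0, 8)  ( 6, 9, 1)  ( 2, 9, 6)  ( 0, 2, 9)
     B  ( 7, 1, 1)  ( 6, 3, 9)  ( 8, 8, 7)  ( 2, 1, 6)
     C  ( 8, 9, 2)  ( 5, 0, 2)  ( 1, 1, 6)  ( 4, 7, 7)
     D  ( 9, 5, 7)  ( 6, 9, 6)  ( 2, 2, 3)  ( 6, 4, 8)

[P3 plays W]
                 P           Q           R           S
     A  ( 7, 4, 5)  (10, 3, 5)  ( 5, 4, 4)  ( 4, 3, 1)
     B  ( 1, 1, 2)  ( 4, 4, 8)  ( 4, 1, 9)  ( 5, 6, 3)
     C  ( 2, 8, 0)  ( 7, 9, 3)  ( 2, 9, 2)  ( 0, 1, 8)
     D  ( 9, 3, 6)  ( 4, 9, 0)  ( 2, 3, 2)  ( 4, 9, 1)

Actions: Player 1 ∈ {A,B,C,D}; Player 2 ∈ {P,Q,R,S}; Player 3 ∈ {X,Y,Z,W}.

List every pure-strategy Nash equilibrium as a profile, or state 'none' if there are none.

(A,P,X): NE
(A,P,Y): not NE [P1→B gives 8>5; P2→Q gives 6>2; P3→X gives 9>6]
(A,P,Z): not NE [P1→D gives 9>5; P2→R gives 9>0; P3→X gives 9>8]
(A,P,W): not NE [P1→D gives 9>7; P3→X gives 9>5]
(A,Q,X): not NE [P2→P gives 11>9]
(A,Q,Y): not NE [P1→D gives 8>4; P3→X gives 7>1]
(A,Q,Z): not NE [P3→X gives 7>1]
(A,Q,W): not NE [P2→R gives 4>3; P3→X gives 7>5]
(A,R,X): not NE [P2→P gives 11>4]
(A,R,Y): not NE [P1→D gives 7>1; P2→Q gives 6>1; P3→X gives 9>6]
(A,R,Z): not NE [P1→B gives 8>2; P3→X gives 9>6]
(A,R,W): not NE [P3→X gives 9>4]
(A,S,X): not NE [P1→D gives 7>1; P2→P gives 11>6]
(A,S,Y): not NE [P1→B gives 9>0; P2→Q gives 6>5; P3→Z gives 9>4]
(A,S,Z): not NE [P1→D gives 6>0; P2→R gives 9>2]
(A,S,W): not NE [P1→B gives 5>4; P2→R gives 4>3; P3→Z gives 9>1]
(B,P,X): not NE [P1→A gives 10>7; P2→R gives 9>7; P3→Y gives 8>2]
(B,P,Y): not NE [P2→S gives 7>6]
(B,P,Z): not NE [P1→D gives 9>7; P2→R gives 8>1; P3→Y gives 8>1]
(B,P,W): not NE [P1→D gives 9>1; P2→S gives 6>1; P3→Y gives 8>2]
(B,Q,X): not NE [P1→A gives 7>6; P2→R gives 9>2; P3→Z gives 9>2]
(B,Q,Y): not NE [P1→D gives 8>4; P2→S gives 7>2; P3→Z gives 9>4]
(B,Q,Z): not NE [P2→R gives 8>3]
(B,Q,W): not NE [P1→A gives 10>4; P2→S gives 6>4; P3→Z gives 9>8]
(B,R,X): not NE [P1→A gives 7>5; P3→W gives 9>5]
(B,R,Y): not NE [P1→D gives 7>5; P2→S gives 7>6; P3→W gives 9>6]
(B,R,Z): not NE [P3→W gives 9>7]
(B,R,W): not NE [P1→A gives 5>4; P2→S gives 6>1]
(B,S,X): not NE [P1→D gives 7>2; P2→R gives 9>2; P3→Z gives 6>0]
(B,S,Y): not NE [P3→Z gives 6>1]
(B,S,Z): not NE [P1→D gives 6>2; P2→R gives 8>1]
(B,S,W): not NE [P3→Z gives 6>3]
(C,P,X): not NE [P1→A gives 10>9; P3→Y gives 3>1]
(C,P,Y): not NE [P1→B gives 8>7; P2→S gives 8>7]
(C,P,Z): not NE [P1→D gives 9>8; P3→Y gives 3>2]
(C,P,W): not NE [P1→D gives 9>2; P2→R gives 9>8; P3→Y gives 3>0]
(C,Q,X): not NE [P1→A gives 7>3; P3→W gives 3>0]
(C,Q,Y): not NE [P1→D gives 8>3; P2→S gives 8>5; P3→W gives 3>0]
(C,Q,Z): not NE [P1→D gives 6>5; P2→P gives 9>0; P3→W gives 3>2]
(C,Q,W): not NE [P1→A gives 10>7]
(C,R,X): not NE [P1→A gives 7>5; P2→Q gives 6>5]
(C,R,Y): not NE [P1→D gives 7>5; P2→S gives 8>7]
(C,R,Z): not NE [P1→B gives 8>1; P2→P gives 9>1; P3→Y gives 9>6]
(C,R,W): not NE [P1→A gives 5>2; P3→Y gives 9>2]
(C,S,X): not NE [P1→D gives 7>6; P2→Q gives 6>5; P3→W gives 8>5]
(C,S,Y): not NE [P1→B gives 9>6; P3→W gives 8>6]
(C,S,Z): not NE [P1→D gives 6>4; P2→P gives 9>7; P3→W gives 8>7]
(C,S,W): not NE [P1→B gives 5>0; P2→R gives 9>1]
(D,P,X): not NE [P1→A gives 10>4; P3→Z gives 7>0]
(D,P,Y): not NE [P1→B gives 8>4; P3→Z gives 7>6]
(D,P,Z): not NE [P2→Q gives 9>5]
(D,P,W): not NE [P2→S gives 9>3; P3→Z gives 7>6]
(D,Q,X): not NE [P1→A gives 7>0; P2→S gives 9>0; P3→Y gives 7>2]
(D,Q,Y): not NE [P2→P gives 8>6]
(D,Q,Z): not NE [P3→Y gives 7>6]
(D,Q,W): not NE [P1→A gives 10>4; P3→Y gives 7>0]
(D,R,X): not NE [P1→A gives 7>3; P2→S gives 9>4]
(D,R,Y): not NE [P2→P gives 8>3; P3→X gives 9>5]
(D,R,Z): not NE [P1→B gives 8>2; P2→Q gives 9>2; P3→X gives 9>3]
(D,R,W): not NE [P1→A gives 5>2; P2→S gives 9>3; P3→X gives 9>2]
(D,S,X): not NE [P3→Z gives 8>3]
(D,S,Y): not NE [P1→B gives 9>1; P2→P gives 8>0]
(D,S,Z): not NE [P2→Q gives 9>4]
(D,S,W): not NE [P1→B gives 5>4; P3→Z gives 8>1]

Nash profiles: (A,P,X)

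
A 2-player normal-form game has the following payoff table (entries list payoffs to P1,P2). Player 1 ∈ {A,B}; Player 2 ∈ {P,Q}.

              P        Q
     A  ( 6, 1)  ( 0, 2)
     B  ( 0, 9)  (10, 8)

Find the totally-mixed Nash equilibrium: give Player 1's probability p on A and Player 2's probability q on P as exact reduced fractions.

P1 mixes 1/2 on A; P2 mixes 5/8 on P

P1 indiff ⇒ q·6+(1-q)·0 = q·0+(1-q)·10 ⇒ q(6) = (1-q)(10) ⇒ q = 5/8
P2 indiff ⇒ p·1+(1-p)·9 = p·2+(1-p)·8 ⇒ p(-1) = (1-p)(-1) ⇒ p = 1/2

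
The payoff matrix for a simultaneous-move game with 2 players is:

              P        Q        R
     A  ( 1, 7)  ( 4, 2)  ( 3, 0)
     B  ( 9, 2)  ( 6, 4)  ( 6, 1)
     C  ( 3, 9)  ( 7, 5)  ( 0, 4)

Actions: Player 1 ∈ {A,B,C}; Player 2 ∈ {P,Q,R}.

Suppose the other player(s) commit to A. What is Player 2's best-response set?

P2 best: {P}

u_2(P vs A) = 7
u_2(Q vs A) = 2
u_2(R vs A) = 0
max payoff 7 at {P}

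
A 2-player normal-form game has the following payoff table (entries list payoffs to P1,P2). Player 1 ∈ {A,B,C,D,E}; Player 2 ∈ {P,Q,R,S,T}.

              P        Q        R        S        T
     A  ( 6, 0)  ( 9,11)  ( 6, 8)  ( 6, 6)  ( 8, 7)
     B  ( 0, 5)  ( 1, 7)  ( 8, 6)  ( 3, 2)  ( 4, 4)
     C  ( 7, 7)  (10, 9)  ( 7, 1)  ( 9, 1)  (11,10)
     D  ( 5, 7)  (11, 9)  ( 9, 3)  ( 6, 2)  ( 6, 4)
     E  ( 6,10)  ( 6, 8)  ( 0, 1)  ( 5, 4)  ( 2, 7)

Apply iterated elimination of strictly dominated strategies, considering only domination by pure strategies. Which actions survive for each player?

P1 drop A (C beats it: P:7>6 Q:10>9 R:7>6 S:9>6 T:11>8)
P1 drop B (D beats it: P:5>0 Q:11>1 R:9>8 S:6>3 T:6>4)
P1 drop E (C beats it: P:7>6 Q:10>6 R:7>0 S:9>5 T:11>2)
P2 drop P (Q beats it: C:9>7 D:9>7)
P2 drop R (Q beats it: C:9>1 D:9>3)
P2 drop S (Q beats it: C:9>1 D:9>2)
P1→{C,D} P2→{Q,T}

Remaining: P1:{C,D} P2:{Q,T}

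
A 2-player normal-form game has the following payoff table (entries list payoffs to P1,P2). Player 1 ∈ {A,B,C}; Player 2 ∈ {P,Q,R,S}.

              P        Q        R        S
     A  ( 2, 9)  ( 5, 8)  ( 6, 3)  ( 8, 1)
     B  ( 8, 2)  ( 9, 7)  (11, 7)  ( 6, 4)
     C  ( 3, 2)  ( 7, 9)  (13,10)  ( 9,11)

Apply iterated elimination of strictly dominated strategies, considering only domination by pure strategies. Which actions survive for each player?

P1 drop A (C beats it: P:3>2 Q:7>5 R:13>6 S:9>8)
P2 drop P (Q beats it: B:7>2 C:9>2)
P1→{B,C} P2→{Q,R,S}

Remaining: P1:{B,C} P2:{Q,R,S}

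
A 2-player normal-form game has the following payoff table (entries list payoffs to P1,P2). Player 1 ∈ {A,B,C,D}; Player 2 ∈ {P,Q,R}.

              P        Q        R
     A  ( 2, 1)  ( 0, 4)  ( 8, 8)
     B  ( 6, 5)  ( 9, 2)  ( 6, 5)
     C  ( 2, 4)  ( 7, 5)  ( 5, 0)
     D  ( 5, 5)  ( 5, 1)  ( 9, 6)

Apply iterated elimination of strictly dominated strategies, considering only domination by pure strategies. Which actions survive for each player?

P1 drop A (D beats it: P:5>2 Q:5>0 R:9>8)
P1 drop C (B beats it: P:6>2 Q:9>7 R:6>5)
P2 drop Q (P beats it: B:5>2 D:5>1)
P1→{B,D} P2→{P,R}

IESDS → P1:{B,D} P2:{P,R}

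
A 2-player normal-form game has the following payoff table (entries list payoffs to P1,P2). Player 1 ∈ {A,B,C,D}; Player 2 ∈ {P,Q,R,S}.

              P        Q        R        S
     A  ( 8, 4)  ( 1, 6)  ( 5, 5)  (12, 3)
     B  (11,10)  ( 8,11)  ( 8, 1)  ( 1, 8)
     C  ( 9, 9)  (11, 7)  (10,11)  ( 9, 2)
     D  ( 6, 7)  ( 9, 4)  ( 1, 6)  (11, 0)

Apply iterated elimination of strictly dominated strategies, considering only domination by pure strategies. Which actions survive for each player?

P2 drop S (P beats it: A:4>3 B:10>8 C:9>2 D:7>0)
P1 drop A (B beats it: P:11>8 Q:8>1 R:8>5)
P1 drop D (C beats it: P:9>6 Q:11>9 R:10>1)
P1→{B,C} P2→{P,Q,R}

IESDS → P1:{B,C} P2:{P,Q,R}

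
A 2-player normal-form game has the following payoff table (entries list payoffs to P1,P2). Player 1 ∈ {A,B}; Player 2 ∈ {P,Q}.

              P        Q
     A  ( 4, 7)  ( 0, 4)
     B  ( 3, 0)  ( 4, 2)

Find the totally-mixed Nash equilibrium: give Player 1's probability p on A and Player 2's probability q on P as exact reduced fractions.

(p,q) = (2/5, 4/5)

P1 indiff ⇒ q·4+(1-q)·0 = q·3+(1-q)·4 ⇒ q(1) = (1-q)(4) ⇒ q = 4/5
P2 indiff ⇒ p·7+(1-p)·0 = p·4+(1-p)·2 ⇒ p(3) = (1-p)(2) ⇒ p = 2/5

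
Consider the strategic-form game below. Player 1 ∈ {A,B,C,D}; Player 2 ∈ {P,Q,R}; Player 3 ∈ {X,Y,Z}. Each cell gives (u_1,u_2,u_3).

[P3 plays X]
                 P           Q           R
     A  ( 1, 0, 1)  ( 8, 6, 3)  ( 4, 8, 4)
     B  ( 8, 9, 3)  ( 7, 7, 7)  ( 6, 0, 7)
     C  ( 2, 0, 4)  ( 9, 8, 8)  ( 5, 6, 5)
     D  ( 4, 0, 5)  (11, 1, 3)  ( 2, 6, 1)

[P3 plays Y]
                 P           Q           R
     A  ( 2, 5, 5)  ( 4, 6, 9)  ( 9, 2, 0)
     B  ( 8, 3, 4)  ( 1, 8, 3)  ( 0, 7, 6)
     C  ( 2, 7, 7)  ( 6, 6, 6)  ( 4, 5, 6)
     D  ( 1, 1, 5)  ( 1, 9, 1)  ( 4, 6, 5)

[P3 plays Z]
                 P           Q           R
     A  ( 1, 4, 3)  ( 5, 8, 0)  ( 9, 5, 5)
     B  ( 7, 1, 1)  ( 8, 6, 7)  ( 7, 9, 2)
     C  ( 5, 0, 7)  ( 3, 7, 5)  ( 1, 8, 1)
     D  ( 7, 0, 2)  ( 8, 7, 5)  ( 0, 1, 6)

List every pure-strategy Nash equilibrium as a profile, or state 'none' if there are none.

NE set: (D,Q,Z)

(A,P,X): not NE [P1→B gives 8>1; P2→R gives 8>0; P3→Y gives 5>1]
(A,P,Y): not NE [P1→B gives 8>2; P2→Q gives 6>5]
(A,P,Z): not NE [P1→D gives 7>1; P2→Q gives 8>4; P3→Y gives 5>3]
(A,Q,X): not NE [P1→D gives 11>8; P2→R gives 8>6; P3→Y gives 9>3]
(A,Q,Y): not NE [P1→C gives 6>4]
(A,Q,Z): not NE [P1→D gives 8>5; P3→Y gives 9>0]
(A,R,X): not NE [P1→B gives 6>4; P3→Z gives 5>4]
(A,R,Y): not NE [P2→Q gives 6>2; P3→Z gives 5>0]
(A,R,Z): not NE [P2→Q gives 8>5]
(B,P,X): not NE [P3→Y gives 4>3]
(B,P,Y): not NE [P2→Q gives 8>3]
(B,P,Z): not NE [P2→R gives 9>1; P3→Y gives 4>1]
(B,Q,X): not NE [P1→D gives 11>7; P2→P gives 9>7]
(B,Q,Y): not NE [P1→C gives 6>1; P3→Z gives 7>3]
(B,Q,Z): not NE [P2→R gives 9>6]
(B,R,X): not NE [P2→P gives 9>0]
(B,R,Y): not NE [P1→A gives 9>0; P2→Q gives 8>7; P3→X gives 7>6]
(B,R,Z): not NE [P1→A gives 9>7; P3→X gives 7>2]
(C,P,X): not NE [P1→B gives 8>2; P2→Q gives 8>0; P3→Z gives 7>4]
(C,P,Y): not NE [P1→B gives 8>2]
(C,P,Z): not NE [P1→D gives 7>5; P2→R gives 8>0]
(C,Q,X): not NE [P1→D gives 11>9]
(C,Q,Y): not NE [P2→P gives 7>6; P3→X gives 8>6]
(C,Q,Z): not NE [P1→D gives 8>3; P2→R gives 8>7; P3→X gives 8>5]
(C,R,X): not NE [P1→B gives 6>5; P2→Q gives 8>6; P3→Y gives 6>5]
(C,R,Y): not NE [P1→A gives 9>4; P2→P gives 7>5]
(C,R,Z): not NE [P1→A gives 9>1; P3→Y gives 6>1]
(D,P,X): not NE [P1→B gives 8>4; P2→R gives 6>0]
(D,P,Y): not NE [P1→B gives 8>1; P2→Q gives 9>1]
(D,P,Z): not NE [P2→Q gives 7>0; P3→Y gives 5>2]
(D,Q,X): not NE [P2→R gives 6>1; P3→Z gives 5>3]
(D,Q,Y): not NE [P1→C gives 6>1; P3→Z gives 5>1]
(D,Q,Z): NE
(D,R,X): not NE [P1→B gives 6>2; P3→Z gives 6>1]
(D,R,Y): not NE [P1→A gives 9>4; P2→Q gives 9>6; P3→Z gives 6>5]
(D,R,Z): not NE [P1→A gives 9>0; P2→Q gives 7>1]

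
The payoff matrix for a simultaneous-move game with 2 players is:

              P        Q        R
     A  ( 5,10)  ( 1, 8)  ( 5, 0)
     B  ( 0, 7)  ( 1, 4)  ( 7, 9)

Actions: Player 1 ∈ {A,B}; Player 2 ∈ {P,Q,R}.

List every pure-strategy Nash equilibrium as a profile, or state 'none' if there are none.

(A,P): NE
(A,Q): not NE [P2→P gives 10>8]
(A,R): not NE [P1→B gives 7>5; P2→P gives 10>0]
(B,P): not NE [P1→A gives 5>0; P2→R gives 9>7]
(B,Q): not NE [P2→R gives 9>4]
(B,R): NE

NE set: (A,P), (B,R)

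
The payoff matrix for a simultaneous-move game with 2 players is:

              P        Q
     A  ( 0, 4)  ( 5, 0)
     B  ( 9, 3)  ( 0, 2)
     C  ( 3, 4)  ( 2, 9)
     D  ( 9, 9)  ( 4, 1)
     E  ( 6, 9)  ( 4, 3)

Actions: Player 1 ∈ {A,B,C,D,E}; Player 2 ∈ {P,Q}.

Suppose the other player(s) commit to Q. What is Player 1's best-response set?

argmax u_1 = {A}

u_1(A vs Q) = 5
u_1(B vs Q) = 0
u_1(C vs Q) = 2
u_1(D vs Q) = 4
u_1(E vs Q) = 4
max payoff 5 at {A}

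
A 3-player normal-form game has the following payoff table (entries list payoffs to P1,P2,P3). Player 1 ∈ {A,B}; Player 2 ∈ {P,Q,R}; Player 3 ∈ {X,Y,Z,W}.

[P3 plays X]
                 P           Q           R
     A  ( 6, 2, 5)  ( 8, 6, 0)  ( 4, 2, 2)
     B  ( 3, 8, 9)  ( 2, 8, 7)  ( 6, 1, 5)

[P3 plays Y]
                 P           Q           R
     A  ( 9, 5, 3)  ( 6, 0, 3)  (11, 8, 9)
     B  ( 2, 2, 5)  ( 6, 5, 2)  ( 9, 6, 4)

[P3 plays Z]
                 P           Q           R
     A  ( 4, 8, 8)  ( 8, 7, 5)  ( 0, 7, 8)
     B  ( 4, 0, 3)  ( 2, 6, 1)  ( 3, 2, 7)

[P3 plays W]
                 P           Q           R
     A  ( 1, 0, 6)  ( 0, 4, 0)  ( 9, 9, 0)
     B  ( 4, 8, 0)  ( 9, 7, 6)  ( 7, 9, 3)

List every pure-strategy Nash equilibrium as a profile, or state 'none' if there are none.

(A,P,X): not NE [P2→Q gives 6>2; P3→Z gives 8>5]
(A,P,Y): not NE [P2→R gives 8>5; P3→Z gives 8>3]
(A,P,Z): NE
(A,P,W): not NE [P1→B gives 4>1; P2→R gives 9>0; P3→Z gives 8>6]
(A,Q,X): not NE [P3→Z gives 5>0]
(A,Q,Y): not NE [P2→R gives 8>0; P3→Z gives 5>3]
(A,Q,Z): not NE [P2→P gives 8>7]
(A,Q,W): not NE [P1→B gives 9>0; P2→R gives 9>4; P3→Z gives 5>0]
(A,R,X): not NE [P1→B gives 6>4; P2→Q gives 6>2; P3→Y gives 9>2]
(A,R,Y): NE
(A,R,Z): not NE [P1→B gives 3>0; P2→P gives 8>7; P3→Y gives 9>8]
(A,R,W): not NE [P3→Y gives 9>0]
(B,P,X): not NE [P1→A gives 6>3]
(B,P,Y): not NE [P1→A gives 9>2; P2→R gives 6>2; P3→X gives 9>5]
(B,P,Z): not NE [P2→Q gives 6>0; P3→X gives 9>3]
(B,P,W): not NE [P2→R gives 9>8; P3→X gives 9>0]
(B,Q,X): not NE [P1→A gives 8>2]
(B,Q,Y): not NE [P2→R gives 6>5; P3→X gives 7>2]
(B,Q,Z): not NE [P1→A gives 8>2; P3→X gives 7>1]
(B,Q,W): not NE [P2→R gives 9>7; P3→X gives 7>6]
(B,R,X): not NE [P2→Q gives 8>1; P3→Z gives 7>5]
(B,R,Y): not NE [P1→A gives 11>9; P3→Z gives 7>4]
(B,R,Z): not NE [P2→Q gives 6>2]
(B,R,W): not NE [P1→A gives 9>7; P3→Z gives 7>3]

NE set: (A,P,Z), (A,R,Y)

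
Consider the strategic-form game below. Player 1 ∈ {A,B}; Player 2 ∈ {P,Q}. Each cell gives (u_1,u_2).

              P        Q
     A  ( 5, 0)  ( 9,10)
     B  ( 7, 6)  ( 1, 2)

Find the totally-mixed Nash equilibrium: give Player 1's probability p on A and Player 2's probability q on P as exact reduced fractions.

P1 indiff ⇒ q·5+(1-q)·9 = q·7+(1-q)·1 ⇒ q(-2) = (1-q)(-8) ⇒ q = 4/5
P2 indiff ⇒ p·0+(1-p)·6 = p·10+(1-p)·2 ⇒ p(-10) = (1-p)(-4) ⇒ p = 2/7

P1 mixes 2/7 on A; P2 mixes 4/5 on P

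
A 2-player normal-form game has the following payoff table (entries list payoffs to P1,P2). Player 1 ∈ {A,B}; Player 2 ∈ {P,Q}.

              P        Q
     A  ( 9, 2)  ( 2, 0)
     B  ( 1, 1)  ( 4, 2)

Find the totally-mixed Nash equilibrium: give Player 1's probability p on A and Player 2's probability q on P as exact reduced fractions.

(p,q) = (1/3, 1/5)

P1 indiff ⇒ q·9+(1-q)·2 = q·1+(1-q)·4 ⇒ q(8) = (1-q)(2) ⇒ q = 1/5
P2 indiff ⇒ p·2+(1-p)·1 = p·0+(1-p)·2 ⇒ p(2) = (1-p)(1) ⇒ p = 1/3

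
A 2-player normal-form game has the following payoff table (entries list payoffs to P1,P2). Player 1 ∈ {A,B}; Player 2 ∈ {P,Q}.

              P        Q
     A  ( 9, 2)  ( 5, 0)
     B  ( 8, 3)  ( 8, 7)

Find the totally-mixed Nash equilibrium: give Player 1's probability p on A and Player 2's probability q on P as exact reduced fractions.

P1 mixes 2/3 on A; P2 mixes 3/4 on P

P1 indiff ⇒ q·9+(1-q)·5 = q·8+(1-q)·8 ⇒ q(1) = (1-q)(3) ⇒ q = 3/4
P2 indiff ⇒ p·2+(1-p)·3 = p·0+(1-p)·7 ⇒ p(2) = (1-p)(4) ⇒ p = 2/3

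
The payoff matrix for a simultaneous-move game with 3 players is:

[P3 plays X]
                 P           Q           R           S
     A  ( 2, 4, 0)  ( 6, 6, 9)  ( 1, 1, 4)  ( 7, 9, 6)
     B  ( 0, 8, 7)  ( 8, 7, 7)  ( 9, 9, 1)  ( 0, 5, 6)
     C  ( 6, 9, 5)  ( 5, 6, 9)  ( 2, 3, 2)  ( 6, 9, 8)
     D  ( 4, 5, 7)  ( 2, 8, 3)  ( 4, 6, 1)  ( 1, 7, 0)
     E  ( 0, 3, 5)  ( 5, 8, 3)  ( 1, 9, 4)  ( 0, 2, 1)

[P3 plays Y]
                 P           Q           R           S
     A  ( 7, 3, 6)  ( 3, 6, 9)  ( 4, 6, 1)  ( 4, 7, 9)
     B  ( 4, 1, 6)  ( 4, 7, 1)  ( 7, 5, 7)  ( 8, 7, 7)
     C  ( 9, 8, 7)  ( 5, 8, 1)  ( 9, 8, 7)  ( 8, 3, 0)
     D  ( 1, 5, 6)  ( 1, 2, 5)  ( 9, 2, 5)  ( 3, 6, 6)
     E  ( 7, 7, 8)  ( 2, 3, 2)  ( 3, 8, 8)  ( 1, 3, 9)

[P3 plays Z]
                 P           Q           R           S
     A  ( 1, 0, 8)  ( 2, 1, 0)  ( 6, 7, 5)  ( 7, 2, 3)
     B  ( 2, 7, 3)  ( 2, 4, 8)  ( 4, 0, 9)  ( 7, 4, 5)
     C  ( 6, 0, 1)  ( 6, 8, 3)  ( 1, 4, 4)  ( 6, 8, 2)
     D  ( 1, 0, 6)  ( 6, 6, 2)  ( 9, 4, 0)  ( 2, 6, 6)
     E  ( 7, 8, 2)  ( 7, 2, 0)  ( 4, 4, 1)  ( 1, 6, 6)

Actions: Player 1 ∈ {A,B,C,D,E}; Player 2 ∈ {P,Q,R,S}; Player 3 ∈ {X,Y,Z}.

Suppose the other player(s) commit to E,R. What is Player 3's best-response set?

P3 best: {Y}

u_3(X vs E,R) = 4
u_3(Y vs E,R) = 8
u_3(Z vs E,R) = 1
max payoff 8 at {Y}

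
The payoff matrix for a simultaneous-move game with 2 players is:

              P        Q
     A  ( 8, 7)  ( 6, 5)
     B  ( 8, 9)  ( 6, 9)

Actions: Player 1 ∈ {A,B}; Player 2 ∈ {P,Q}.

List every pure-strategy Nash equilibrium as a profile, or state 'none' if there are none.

Nash profiles: (A,P), (B,P), (B,Q)

(A,P): NE
(A,Q): not NE [P2→P gives 7>5]
(B,P): NE
(B,Q): NE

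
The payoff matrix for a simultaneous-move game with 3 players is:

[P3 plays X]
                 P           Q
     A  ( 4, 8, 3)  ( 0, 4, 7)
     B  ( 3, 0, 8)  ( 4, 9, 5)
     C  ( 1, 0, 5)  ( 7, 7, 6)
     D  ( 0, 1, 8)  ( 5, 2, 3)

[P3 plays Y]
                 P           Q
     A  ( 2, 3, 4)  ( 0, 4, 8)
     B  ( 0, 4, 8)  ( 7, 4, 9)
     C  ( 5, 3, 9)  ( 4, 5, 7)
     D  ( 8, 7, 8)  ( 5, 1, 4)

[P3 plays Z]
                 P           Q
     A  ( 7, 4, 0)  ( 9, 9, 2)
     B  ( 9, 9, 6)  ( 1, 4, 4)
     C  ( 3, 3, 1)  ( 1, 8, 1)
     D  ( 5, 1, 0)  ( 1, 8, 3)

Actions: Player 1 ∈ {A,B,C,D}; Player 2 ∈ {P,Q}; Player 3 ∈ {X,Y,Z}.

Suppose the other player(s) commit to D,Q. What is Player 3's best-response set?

u_3(X vs D,Q) = 3
u_3(Y vs D,Q) = 4
u_3(Z vs D,Q) = 3
max payoff 4 at {Y}

BR_3 = {Y}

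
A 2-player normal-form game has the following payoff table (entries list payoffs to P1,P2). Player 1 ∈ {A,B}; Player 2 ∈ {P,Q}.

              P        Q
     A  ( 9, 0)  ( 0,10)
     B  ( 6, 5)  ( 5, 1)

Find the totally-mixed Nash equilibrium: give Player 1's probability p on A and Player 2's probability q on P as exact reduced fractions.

P1 indiff ⇒ q·9+(1-q)·0 = q·6+(1-q)·5 ⇒ q(3) = (1-q)(5) ⇒ q = 5/8
P2 indiff ⇒ p·0+(1-p)·5 = p·10+(1-p)·1 ⇒ p(-10) = (1-p)(-4) ⇒ p = 2/7

(p,q) = (2/7, 5/8)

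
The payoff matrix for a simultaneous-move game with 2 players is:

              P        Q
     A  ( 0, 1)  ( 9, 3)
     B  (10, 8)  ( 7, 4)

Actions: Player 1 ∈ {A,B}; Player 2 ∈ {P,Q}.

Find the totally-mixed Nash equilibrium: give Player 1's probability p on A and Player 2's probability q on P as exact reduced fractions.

P1 indiff ⇒ q·0+(1-q)·9 = q·10+(1-q)·7 ⇒ q(-10) = (1-q)(-2) ⇒ q = 1/6
P2 indiff ⇒ p·1+(1-p)·8 = p·3+(1-p)·4 ⇒ p(-2) = (1-p)(-4) ⇒ p = 2/3

p=2/3, q=1/6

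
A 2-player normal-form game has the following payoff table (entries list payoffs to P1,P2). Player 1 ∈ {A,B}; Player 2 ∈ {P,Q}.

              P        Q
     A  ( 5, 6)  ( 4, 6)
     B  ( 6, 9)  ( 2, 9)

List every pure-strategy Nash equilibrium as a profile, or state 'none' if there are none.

NE set: (A,Q), (B,P)

(A,P): not NE [P1→B gives 6>5]
(A,Q): NE
(B,P): NE
(B,Q): not NE [P1→A gives 4>2]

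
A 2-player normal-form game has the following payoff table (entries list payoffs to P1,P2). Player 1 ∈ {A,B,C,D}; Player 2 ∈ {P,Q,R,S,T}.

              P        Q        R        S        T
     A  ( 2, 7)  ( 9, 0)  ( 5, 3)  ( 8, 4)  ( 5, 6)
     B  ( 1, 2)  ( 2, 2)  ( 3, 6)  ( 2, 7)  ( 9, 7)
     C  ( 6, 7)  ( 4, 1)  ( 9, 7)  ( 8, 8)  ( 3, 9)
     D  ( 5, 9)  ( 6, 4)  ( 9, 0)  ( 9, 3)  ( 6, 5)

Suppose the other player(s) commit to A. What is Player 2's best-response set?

u_2(P vs A) = 7
u_2(Q vs A) = 0
u_2(R vs A) = 3
u_2(S vs A) = 4
u_2(T vs A) = 6
max payoff 7 at {P}

argmax u_2 = {P}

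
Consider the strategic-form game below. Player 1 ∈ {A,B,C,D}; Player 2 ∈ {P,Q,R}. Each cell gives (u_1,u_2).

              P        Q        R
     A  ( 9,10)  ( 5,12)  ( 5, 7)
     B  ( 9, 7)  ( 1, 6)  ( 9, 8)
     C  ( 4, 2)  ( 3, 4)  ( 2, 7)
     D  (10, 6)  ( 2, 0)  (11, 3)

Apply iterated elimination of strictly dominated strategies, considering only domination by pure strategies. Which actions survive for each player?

P1 drop B (D beats it: P:10>9 Q:2>1 R:11>9)
P1 drop C (A beats it: P:9>4 Q:5>3 R:5>2)
P2 drop R (P beats it: A:10>7 D:6>3)
P1→{A,D} P2→{P,Q}

Survivors P1:{A,D} P2:{P,Q}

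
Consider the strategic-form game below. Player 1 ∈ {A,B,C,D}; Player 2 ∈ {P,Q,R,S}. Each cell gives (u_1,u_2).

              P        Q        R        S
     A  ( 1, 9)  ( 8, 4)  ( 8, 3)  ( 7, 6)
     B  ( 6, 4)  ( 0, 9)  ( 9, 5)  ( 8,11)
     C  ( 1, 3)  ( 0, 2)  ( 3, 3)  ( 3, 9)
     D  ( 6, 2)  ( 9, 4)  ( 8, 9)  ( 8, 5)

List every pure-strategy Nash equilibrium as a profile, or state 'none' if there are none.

Nash profiles: (B,S)

(A,P): not NE [P1→D gives 6>1]
(A,Q): not NE [P1→D gives 9>8; P2→P gives 9>4]
(A,R): not NE [P1→B gives 9>8; P2→P gives 9>3]
(A,S): not NE [P1→D gives 8>7; P2→P gives 9>6]
(B,P): not NE [P2→S gives 11>4]
(B,Q): not NE [P1→D gives 9>0; P2→S gives 11>9]
(B,R): not NE [P2→S gives 11>5]
(B,S): NE
(C,P): not NE [P1→D gives 6>1; P2→S gives 9>3]
(C,Q): not NE [P1→D gives 9>0; P2→S gives 9>2]
(C,R): not NE [P1→B gives 9>3; P2→S gives 9>3]
(C,S): not NE [P1→D gives 8>3]
(D,P): not NE [P2→R gives 9>2]
(D,Q): not NE [P2→R gives 9>4]
(D,R): not NE [P1→B gives 9>8]
(D,S): not NE [P2→R gives 9>5]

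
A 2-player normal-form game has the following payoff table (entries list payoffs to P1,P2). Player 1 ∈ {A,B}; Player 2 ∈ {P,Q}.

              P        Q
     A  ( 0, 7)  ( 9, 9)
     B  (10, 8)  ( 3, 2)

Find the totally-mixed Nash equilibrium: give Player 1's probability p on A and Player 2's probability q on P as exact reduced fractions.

P1 indiff ⇒ q·0+(1-q)·9 = q·10+(1-q)·3 ⇒ q(-10) = (1-q)(-6) ⇒ q = 3/8
P2 indiff ⇒ p·7+(1-p)·8 = p·9+(1-p)·2 ⇒ p(-2) = (1-p)(-6) ⇒ p = 3/4

P1 mixes 3/4 on A; P2 mixes 3/8 on P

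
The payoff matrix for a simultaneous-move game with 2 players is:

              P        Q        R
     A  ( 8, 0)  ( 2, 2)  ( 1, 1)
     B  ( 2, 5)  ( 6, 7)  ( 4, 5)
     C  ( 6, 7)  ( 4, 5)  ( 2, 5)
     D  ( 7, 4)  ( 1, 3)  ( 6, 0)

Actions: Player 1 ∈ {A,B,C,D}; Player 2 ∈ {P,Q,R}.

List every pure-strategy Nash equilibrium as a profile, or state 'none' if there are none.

(A,P): not NE [P2→Q gives 2>0]
(A,Q): not NE [P1→B gives 6>2]
(A,R): not NE [P1→D gives 6>1; P2→Q gives 2>1]
(B,P): not NE [P1→A gives 8>2; P2→Q gives 7>5]
(B,Q): NE
(B,R): not NE [P1→D gives 6>4; P2→Q gives 7>5]
(C,P): not NE [P1→A gives 8>6]
(C,Q): not NE [P1→B gives 6>4; P2→P gives 7>5]
(C,R): not NE [P1→D gives 6>2; P2→P gives 7>5]
(D,P): not NE [P1→A gives 8>7]
(D,Q): not NE [P1→B gives 6>1; P2→P gives 4>3]
(D,R): not NE [P2→P gives 4>0]

PSNE = {(B,Q)}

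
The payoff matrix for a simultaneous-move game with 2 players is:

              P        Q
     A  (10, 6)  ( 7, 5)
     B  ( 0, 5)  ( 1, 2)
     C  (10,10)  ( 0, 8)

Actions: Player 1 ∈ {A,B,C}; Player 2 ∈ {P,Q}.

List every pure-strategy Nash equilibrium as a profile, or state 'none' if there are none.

Nash profiles: (A,P), (C,P)

(A,P): NE
(A,Q): not NE [P2→P gives 6>5]
(B,P): not NE [P1→C gives 10>0]
(B,Q): not NE [P1→A gives 7>1; P2→P gives 5>2]
(C,P): NE
(C,Q): not NE [P1→A gives 7>0; P2→P gives 10>8]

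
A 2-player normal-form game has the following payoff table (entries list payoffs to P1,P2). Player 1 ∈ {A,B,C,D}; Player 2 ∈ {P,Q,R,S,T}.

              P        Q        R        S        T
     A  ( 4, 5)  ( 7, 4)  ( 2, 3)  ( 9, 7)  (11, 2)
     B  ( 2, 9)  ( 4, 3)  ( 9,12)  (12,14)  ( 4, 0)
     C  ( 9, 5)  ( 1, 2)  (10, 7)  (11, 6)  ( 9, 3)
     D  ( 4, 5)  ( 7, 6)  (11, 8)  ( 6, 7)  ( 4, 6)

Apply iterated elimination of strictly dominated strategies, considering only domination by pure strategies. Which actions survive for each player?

IESDS → P1:{B,C,D} P2:{R,S}

P2 drop P (S beats it: A:7>5 B:14>9 C:6>5 D:7>5)
P2 drop Q (S beats it: A:7>4 B:14>3 C:6>2 D:7>6)
P2 drop T (R beats it: A:3>2 B:12>0 C:7>3 D:8>6)
P1 drop A (B beats it: R:9>2 S:12>9)
P1→{B,C,D} P2→{R,S}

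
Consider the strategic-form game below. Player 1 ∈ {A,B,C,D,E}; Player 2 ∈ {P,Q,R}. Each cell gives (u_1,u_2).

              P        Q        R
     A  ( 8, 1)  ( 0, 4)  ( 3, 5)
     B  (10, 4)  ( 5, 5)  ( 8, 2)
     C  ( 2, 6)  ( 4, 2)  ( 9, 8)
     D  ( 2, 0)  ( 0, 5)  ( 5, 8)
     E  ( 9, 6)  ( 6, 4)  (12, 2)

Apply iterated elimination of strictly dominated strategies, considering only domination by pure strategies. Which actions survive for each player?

IESDS → P1:{B,E} P2:{P,Q}

P1 drop A (B beats it: P:10>8 Q:5>0 R:8>3)
P1 drop C (E beats it: P:9>2 Q:6>4 R:12>9)
P1 drop D (B beats it: P:10>2 Q:5>0 R:8>5)
P2 drop R (P beats it: B:4>2 E:6>2)
P1→{B,E} P2→{P,Q}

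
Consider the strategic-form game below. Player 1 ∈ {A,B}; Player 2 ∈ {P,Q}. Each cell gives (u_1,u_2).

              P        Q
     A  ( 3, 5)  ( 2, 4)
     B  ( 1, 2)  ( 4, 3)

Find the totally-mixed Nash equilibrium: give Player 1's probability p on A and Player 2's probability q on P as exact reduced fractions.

P1 indiff ⇒ q·3+(1-q)·2 = q·1+(1-q)·4 ⇒ q(2) = (1-q)(2) ⇒ q = 1/2
P2 indiff ⇒ p·5+(1-p)·2 = p·4+(1-p)·3 ⇒ p(1) = (1-p)(1) ⇒ p = 1/2

P1 mixes 1/2 on A; P2 mixes 1/2 on P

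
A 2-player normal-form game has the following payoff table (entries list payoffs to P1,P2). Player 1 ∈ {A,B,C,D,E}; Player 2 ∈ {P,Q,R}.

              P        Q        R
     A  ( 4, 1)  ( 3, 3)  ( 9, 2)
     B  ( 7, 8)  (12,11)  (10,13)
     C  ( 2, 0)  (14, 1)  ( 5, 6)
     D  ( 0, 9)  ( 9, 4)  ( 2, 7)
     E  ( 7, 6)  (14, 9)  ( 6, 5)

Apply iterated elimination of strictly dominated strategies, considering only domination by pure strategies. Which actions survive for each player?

IESDS → P1:{B,C,E} P2:{Q,R}

P1 drop A (B beats it: P:7>4 Q:12>3 R:10>9)
P1 drop D (B beats it: P:7>0 Q:12>9 R:10>2)
P2 drop P (Q beats it: B:11>8 C:1>0 E:9>6)
P1→{B,C,E} P2→{Q,R}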